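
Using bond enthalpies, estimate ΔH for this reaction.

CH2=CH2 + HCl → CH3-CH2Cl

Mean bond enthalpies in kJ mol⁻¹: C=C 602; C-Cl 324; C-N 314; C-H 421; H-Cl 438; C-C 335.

ΔH ≈ −40 kJ

Bonds broken (reactants):
  C-H: 4 × 421 = 1684
  C=C: 1 × 602 = 602
  H-Cl: 1 × 438 = 438
  Σ(broken) = 2724 kJ
Bonds formed (products):
  C-C: 1 × 335 = 335
  C-Cl: 1 × 324 = 324
  C-H: 5 × 421 = 2105
  Σ(formed) = 2764 kJ
ΔH = Σ(broken) − Σ(formed) = 2724 − 2764 = −40 kJ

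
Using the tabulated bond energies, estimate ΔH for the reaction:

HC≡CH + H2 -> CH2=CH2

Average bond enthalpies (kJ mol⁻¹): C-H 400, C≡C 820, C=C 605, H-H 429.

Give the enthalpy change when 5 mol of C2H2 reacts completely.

ΔH = −780 kJ

Bonds broken (reactants):
  C≡C: 1 × 820 = 820
  C-H: 2 × 400 = 800
  H-H: 1 × 429 = 429
  Σ(broken) = 2049 kJ
Bonds formed (products):
  C-H: 4 × 400 = 1600
  C=C: 1 × 605 = 605
  Σ(formed) = 2205 kJ
ΔH = Σ(broken) − Σ(formed) = 2049 − 2205 = −156 kJ
For 5× the reaction as written: 5 × (−156) = −780 kJ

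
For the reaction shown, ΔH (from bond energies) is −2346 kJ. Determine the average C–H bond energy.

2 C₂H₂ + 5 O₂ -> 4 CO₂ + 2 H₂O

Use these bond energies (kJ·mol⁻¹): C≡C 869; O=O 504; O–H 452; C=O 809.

Let D be the C–H bond energy.
Σ(broken) = 2×869 + 4×D + 5×504 = 4258 + 4D
Σ(formed) = 8×809 + 4×452 = 8280
ΔH = Σ(broken) − Σ(formed) = (4258 + 4D) − (8280) = −4022 + 4D
Setting this equal to −2346 kJ gives 4D = 1676, so D = 419 kJ/mol.

D(C–H) ≈ 419 kJ/mol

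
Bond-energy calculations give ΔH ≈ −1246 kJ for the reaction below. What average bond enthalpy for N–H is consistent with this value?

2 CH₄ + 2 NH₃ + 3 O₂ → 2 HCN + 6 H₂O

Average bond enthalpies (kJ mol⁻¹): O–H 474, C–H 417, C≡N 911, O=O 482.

D(N–H) ≈ 386 kJ/mol

Let D be the N–H bond energy.
Σ(broken) = 8×417 + 6×D + 3×482 = 4782 + 6D
Σ(formed) = 2×911 + 2×417 + 12×474 = 8344
ΔH = Σ(broken) − Σ(formed) = (4782 + 6D) − (8344) = −3562 + 6D
Setting this equal to −1246 kJ gives 6D = 2316, so D = 386 kJ/mol.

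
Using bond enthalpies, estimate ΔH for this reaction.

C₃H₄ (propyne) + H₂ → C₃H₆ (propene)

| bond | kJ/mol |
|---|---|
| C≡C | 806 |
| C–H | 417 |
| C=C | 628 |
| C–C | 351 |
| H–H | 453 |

ΔH ≈ −203 kJ

Bonds broken (reactants):
  C≡C: 1 × 806 = 806
  C–C: 1 × 351 = 351
  C–H: 4 × 417 = 1668
  H–H: 1 × 453 = 453
  Σ(broken) = 3278 kJ
Bonds formed (products):
  C–C: 1 × 351 = 351
  C–H: 6 × 417 = 2502
  C=C: 1 × 628 = 628
  Σ(formed) = 3481 kJ
ΔH = Σ(broken) − Σ(formed) = 3278 − 3481 = −203 kJ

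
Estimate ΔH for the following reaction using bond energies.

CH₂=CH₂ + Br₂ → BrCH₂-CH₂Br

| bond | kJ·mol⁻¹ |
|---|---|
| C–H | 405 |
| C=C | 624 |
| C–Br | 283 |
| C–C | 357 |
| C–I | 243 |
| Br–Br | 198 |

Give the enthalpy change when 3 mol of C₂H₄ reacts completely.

Bonds broken (reactants):
  Br–Br: 1 × 198 = 198
  C–H: 4 × 405 = 1620
  C=C: 1 × 624 = 624
  Σ(broken) = 2442 kJ
Bonds formed (products):
  C–Br: 2 × 283 = 566
  C–C: 1 × 357 = 357
  C–H: 4 × 405 = 1620
  Σ(formed) = 2543 kJ
ΔH = Σ(broken) − Σ(formed) = 2442 − 2543 = −101 kJ
For 3× the reaction as written: 3 × (−101) = −303 kJ

ΔH = −303 kJ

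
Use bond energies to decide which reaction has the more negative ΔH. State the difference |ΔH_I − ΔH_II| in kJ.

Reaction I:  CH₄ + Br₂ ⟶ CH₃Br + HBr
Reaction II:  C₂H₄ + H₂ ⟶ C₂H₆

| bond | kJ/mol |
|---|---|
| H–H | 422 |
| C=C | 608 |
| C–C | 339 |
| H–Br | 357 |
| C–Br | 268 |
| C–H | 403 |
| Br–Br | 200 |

Reaction I:
  Bonds broken (reactants):
    Br–Br: 1 × 200 = 200
    C–H: 4 × 403 = 1612
    Σ(broken) = 1812 kJ
  Bonds formed (products):
    C–Br: 1 × 268 = 268
    C–H: 3 × 403 = 1209
    H–Br: 1 × 357 = 357
    Σ(formed) = 1834 kJ
  ΔH_I = 1812 − 1834 = −22 kJ
Reaction II:
  Bonds broken (reactants):
    C–H: 4 × 403 = 1612
    C=C: 1 × 608 = 608
    H–H: 1 × 422 = 422
    Σ(broken) = 2642 kJ
  Bonds formed (products):
    C–C: 1 × 339 = 339
    C–H: 6 × 403 = 2418
    Σ(formed) = 2757 kJ
  ΔH_II = 2642 − 2757 = −115 kJ
ΔH_I − ΔH_II = +93 kJ, so reaction II has the more negative ΔH; |ΔH_I − ΔH_II| = 93 kJ.

Reaction II, by 93 kJ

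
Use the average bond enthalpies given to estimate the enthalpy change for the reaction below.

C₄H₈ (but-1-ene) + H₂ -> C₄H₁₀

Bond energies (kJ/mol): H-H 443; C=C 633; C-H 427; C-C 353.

ΔH ≈ −131 kJ

Bonds broken (reactants):
  C-C: 2 × 353 = 706
  C-H: 8 × 427 = 3416
  C=C: 1 × 633 = 633
  H-H: 1 × 443 = 443
  Σ(broken) = 5198 kJ
Bonds formed (products):
  C-C: 3 × 353 = 1059
  C-H: 10 × 427 = 4270
  Σ(formed) = 5329 kJ
ΔH = Σ(broken) − Σ(formed) = 5198 − 5329 = −131 kJ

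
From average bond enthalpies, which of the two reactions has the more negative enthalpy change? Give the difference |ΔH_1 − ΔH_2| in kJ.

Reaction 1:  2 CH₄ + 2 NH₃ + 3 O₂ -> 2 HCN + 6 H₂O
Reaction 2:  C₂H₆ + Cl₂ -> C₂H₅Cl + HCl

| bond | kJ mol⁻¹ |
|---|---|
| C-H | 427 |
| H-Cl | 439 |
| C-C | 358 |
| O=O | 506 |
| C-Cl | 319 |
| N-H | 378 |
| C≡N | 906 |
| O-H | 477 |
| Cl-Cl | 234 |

Reaction 1, by 1091 kJ

Reaction 1:
  Bonds broken (reactants):
    C-H: 8 × 427 = 3416
    N-H: 6 × 378 = 2268
    O=O: 3 × 506 = 1518
    Σ(broken) = 7202 kJ
  Bonds formed (products):
    C≡N: 2 × 906 = 1812
    C-H: 2 × 427 = 854
    O-H: 12 × 477 = 5724
    Σ(formed) = 8390 kJ
  ΔH_1 = 7202 − 8390 = −1188 kJ
Reaction 2:
  Bonds broken (reactants):
    C-C: 1 × 358 = 358
    C-H: 6 × 427 = 2562
    Cl-Cl: 1 × 234 = 234
    Σ(broken) = 3154 kJ
  Bonds formed (products):
    C-C: 1 × 358 = 358
    C-Cl: 1 × 319 = 319
    C-H: 5 × 427 = 2135
    H-Cl: 1 × 439 = 439
    Σ(formed) = 3251 kJ
  ΔH_2 = 3154 − 3251 = −97 kJ
ΔH_1 − ΔH_2 = −1091 kJ, so reaction 1 has the more negative ΔH; |ΔH_1 − ΔH_2| = 1091 kJ.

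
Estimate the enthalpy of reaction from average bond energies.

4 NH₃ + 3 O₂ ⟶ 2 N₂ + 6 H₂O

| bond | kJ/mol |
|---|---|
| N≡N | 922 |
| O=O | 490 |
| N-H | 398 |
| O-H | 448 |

Bonds broken (reactants):
  N-H: 12 × 398 = 4776
  O=O: 3 × 490 = 1470
  Σ(broken) = 6246 kJ
Bonds formed (products):
  N≡N: 2 × 922 = 1844
  O-H: 12 × 448 = 5376
  Σ(formed) = 7220 kJ
ΔH = Σ(broken) − Σ(formed) = 6246 − 7220 = −974 kJ

ΔH ≈ −974 kJ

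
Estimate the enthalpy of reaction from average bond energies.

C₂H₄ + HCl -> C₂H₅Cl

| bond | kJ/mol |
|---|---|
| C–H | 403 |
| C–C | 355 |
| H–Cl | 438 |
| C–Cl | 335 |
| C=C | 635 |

ΔH ≈ −20 kJ

Bonds broken (reactants):
  C–H: 4 × 403 = 1612
  C=C: 1 × 635 = 635
  H–Cl: 1 × 438 = 438
  Σ(broken) = 2685 kJ
Bonds formed (products):
  C–C: 1 × 355 = 355
  C–Cl: 1 × 335 = 335
  C–H: 5 × 403 = 2015
  Σ(formed) = 2705 kJ
ΔH = Σ(broken) − Σ(formed) = 2685 − 2705 = −20 kJ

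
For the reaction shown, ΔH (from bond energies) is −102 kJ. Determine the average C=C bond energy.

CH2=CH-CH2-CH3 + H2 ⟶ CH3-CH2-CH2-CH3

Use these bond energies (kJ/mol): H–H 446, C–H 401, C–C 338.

D(C=C) ≈ 592 kJ/mol

Let D be the C=C bond energy.
Σ(broken) = 2×338 + 8×401 + 1×D + 1×446 = 4330 + D
Σ(formed) = 3×338 + 10×401 = 5024
ΔH = Σ(broken) − Σ(formed) = (4330 + D) − (5024) = −694 + D
Setting this equal to −102 kJ gives D = 592 kJ/mol.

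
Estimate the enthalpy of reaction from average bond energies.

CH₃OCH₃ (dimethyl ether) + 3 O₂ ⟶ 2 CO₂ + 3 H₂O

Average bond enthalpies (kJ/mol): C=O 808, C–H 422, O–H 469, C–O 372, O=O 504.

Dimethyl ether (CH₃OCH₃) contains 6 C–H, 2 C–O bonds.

Bonds broken (reactants):
  C–H: 6 × 422 = 2532
  C–O: 2 × 372 = 744
  O=O: 3 × 504 = 1512
  Σ(broken) = 4788 kJ
Bonds formed (products):
  C=O: 4 × 808 = 3232
  O–H: 6 × 469 = 2814
  Σ(formed) = 6046 kJ
ΔH = Σ(broken) − Σ(formed) = 4788 − 6046 = −1258 kJ

ΔH ≈ −1258 kJ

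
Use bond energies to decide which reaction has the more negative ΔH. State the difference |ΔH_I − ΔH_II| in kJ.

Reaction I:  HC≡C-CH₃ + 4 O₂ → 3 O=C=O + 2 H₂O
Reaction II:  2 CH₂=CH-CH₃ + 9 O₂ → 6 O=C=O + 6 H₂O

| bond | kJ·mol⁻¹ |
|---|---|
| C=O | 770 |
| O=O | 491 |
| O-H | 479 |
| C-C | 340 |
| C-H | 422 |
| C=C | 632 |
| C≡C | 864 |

Reaction I:
  Bonds broken (reactants):
    C≡C: 1 × 864 = 864
    C-C: 1 × 340 = 340
    C-H: 4 × 422 = 1688
    O=O: 4 × 491 = 1964
    Σ(broken) = 4856 kJ
  Bonds formed (products):
    C=O: 6 × 770 = 4620
    O-H: 4 × 479 = 1916
    Σ(formed) = 6536 kJ
  ΔH_I = 4856 − 6536 = −1680 kJ
Reaction II:
  Bonds broken (reactants):
    C-C: 2 × 340 = 680
    C-H: 12 × 422 = 5064
    C=C: 2 × 632 = 1264
    O=O: 9 × 491 = 4419
    Σ(broken) = 11427 kJ
  Bonds formed (products):
    C=O: 12 × 770 = 9240
    O-H: 12 × 479 = 5748
    Σ(formed) = 14988 kJ
  ΔH_II = 11427 − 14988 = −3561 kJ
ΔH_I − ΔH_II = +1881 kJ, so reaction II has the more negative ΔH; |ΔH_I − ΔH_II| = 1881 kJ.

Reaction II, by 1881 kJ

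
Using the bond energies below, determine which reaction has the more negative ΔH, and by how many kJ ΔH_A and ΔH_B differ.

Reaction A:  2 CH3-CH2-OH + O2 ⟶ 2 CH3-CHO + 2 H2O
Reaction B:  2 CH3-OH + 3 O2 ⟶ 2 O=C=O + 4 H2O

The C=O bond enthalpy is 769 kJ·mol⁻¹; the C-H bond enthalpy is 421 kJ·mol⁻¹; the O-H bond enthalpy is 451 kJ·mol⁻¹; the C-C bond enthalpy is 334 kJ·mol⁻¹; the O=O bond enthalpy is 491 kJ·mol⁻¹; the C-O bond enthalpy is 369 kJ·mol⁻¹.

Reaction B, by 676 kJ

Reaction A:
  Bonds broken (reactants):
    C-C: 2 × 334 = 668
    C-H: 10 × 421 = 4210
    C-O: 2 × 369 = 738
    O-H: 2 × 451 = 902
    O=O: 1 × 491 = 491
    Σ(broken) = 7009 kJ
  Bonds formed (products):
    C-C: 2 × 334 = 668
    C-H: 8 × 421 = 3368
    C=O: 2 × 769 = 1538
    O-H: 4 × 451 = 1804
    Σ(formed) = 7378 kJ
  ΔH_A = 7009 − 7378 = −369 kJ
Reaction B:
  Bonds broken (reactants):
    C-H: 6 × 421 = 2526
    C-O: 2 × 369 = 738
    O-H: 2 × 451 = 902
    O=O: 3 × 491 = 1473
    Σ(broken) = 5639 kJ
  Bonds formed (products):
    C=O: 4 × 769 = 3076
    O-H: 8 × 451 = 3608
    Σ(formed) = 6684 kJ
  ΔH_B = 5639 − 6684 = −1045 kJ
ΔH_A − ΔH_B = +676 kJ, so reaction B has the more negative ΔH; |ΔH_A − ΔH_B| = 676 kJ.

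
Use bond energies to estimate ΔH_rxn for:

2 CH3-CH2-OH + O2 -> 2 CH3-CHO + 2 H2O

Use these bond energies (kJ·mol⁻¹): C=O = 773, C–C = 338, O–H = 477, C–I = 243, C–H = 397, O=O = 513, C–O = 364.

ΔH ≈ −465 kJ

Bonds broken (reactants):
  C–C: 2 × 338 = 676
  C–H: 10 × 397 = 3970
  C–O: 2 × 364 = 728
  O–H: 2 × 477 = 954
  O=O: 1 × 513 = 513
  Σ(broken) = 6841 kJ
Bonds formed (products):
  C–C: 2 × 338 = 676
  C–H: 8 × 397 = 3176
  C=O: 2 × 773 = 1546
  O–H: 4 × 477 = 1908
  Σ(formed) = 7306 kJ
ΔH = Σ(broken) − Σ(formed) = 6841 − 7306 = −465 kJ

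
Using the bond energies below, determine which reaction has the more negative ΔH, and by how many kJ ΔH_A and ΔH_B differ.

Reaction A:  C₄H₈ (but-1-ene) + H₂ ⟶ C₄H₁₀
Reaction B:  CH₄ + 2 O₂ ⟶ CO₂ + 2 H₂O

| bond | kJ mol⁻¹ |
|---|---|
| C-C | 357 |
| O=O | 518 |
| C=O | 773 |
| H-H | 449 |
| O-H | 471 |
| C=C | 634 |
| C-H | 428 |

Reaction B, by 552 kJ

Reaction A:
  Bonds broken (reactants):
    C-C: 2 × 357 = 714
    C-H: 8 × 428 = 3424
    C=C: 1 × 634 = 634
    H-H: 1 × 449 = 449
    Σ(broken) = 5221 kJ
  Bonds formed (products):
    C-C: 3 × 357 = 1071
    C-H: 10 × 428 = 4280
    Σ(formed) = 5351 kJ
  ΔH_A = 5221 − 5351 = −130 kJ
Reaction B:
  Bonds broken (reactants):
    C-H: 4 × 428 = 1712
    O=O: 2 × 518 = 1036
    Σ(broken) = 2748 kJ
  Bonds formed (products):
    C=O: 2 × 773 = 1546
    O-H: 4 × 471 = 1884
    Σ(formed) = 3430 kJ
  ΔH_B = 2748 − 3430 = −682 kJ
ΔH_A − ΔH_B = +552 kJ, so reaction B has the more negative ΔH; |ΔH_A − ΔH_B| = 552 kJ.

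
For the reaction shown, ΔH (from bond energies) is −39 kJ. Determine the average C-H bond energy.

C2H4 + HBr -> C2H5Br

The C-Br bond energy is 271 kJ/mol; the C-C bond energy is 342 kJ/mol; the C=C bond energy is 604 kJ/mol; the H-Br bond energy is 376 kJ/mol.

Let D be the C-H bond energy.
Σ(broken) = 4×D + 1×604 + 1×376 = 980 + 4D
Σ(formed) = 1×271 + 1×342 + 5×D = 613 + 5D
ΔH = Σ(broken) − Σ(formed) = (980 + 4D) − (613 + 5D) = +367 − D
Setting this equal to −39 kJ gives D = 406 kJ/mol.

D(C-H) ≈ 406 kJ/mol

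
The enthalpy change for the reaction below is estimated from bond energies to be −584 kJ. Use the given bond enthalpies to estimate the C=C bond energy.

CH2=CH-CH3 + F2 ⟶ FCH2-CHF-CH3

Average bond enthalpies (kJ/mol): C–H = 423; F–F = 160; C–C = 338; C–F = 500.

Let D be the C=C bond energy.
Σ(broken) = 1×338 + 6×423 + 1×D + 1×160 = 3036 + D
Σ(formed) = 2×338 + 2×500 + 6×423 = 4214
ΔH = Σ(broken) − Σ(formed) = (3036 + D) − (4214) = −1178 + D
Setting this equal to −584 kJ gives D = 594 kJ/mol.

D(C=C) ≈ 594 kJ/mol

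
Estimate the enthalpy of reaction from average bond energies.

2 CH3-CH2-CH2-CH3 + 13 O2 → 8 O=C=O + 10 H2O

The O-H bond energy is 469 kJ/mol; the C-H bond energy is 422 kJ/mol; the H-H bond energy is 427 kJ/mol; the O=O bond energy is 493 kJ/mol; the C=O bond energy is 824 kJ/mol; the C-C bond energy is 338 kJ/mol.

ΔH ≈ −5687 kJ

Bonds broken (reactants):
  C-C: 6 × 338 = 2028
  C-H: 20 × 422 = 8440
  O=O: 13 × 493 = 6409
  Σ(broken) = 16877 kJ
Bonds formed (products):
  C=O: 16 × 824 = 13184
  O-H: 20 × 469 = 9380
  Σ(formed) = 22564 kJ
ΔH = Σ(broken) − Σ(formed) = 16877 − 22564 = −5687 kJ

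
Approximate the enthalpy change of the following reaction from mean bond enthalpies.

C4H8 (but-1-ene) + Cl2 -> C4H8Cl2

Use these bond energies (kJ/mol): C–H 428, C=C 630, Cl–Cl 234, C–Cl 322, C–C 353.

Bonds broken (reactants):
  C–C: 2 × 353 = 706
  C–H: 8 × 428 = 3424
  C=C: 1 × 630 = 630
  Cl–Cl: 1 × 234 = 234
  Σ(broken) = 4994 kJ
Bonds formed (products):
  C–C: 3 × 353 = 1059
  C–Cl: 2 × 322 = 644
  C–H: 8 × 428 = 3424
  Σ(formed) = 5127 kJ
ΔH = Σ(broken) − Σ(formed) = 4994 − 5127 = −133 kJ

ΔH ≈ −133 kJ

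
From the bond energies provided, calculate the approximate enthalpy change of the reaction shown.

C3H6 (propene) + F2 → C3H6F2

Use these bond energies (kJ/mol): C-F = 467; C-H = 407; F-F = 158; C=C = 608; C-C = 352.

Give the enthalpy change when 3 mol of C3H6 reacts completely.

ΔH = −1560 kJ

Bonds broken (reactants):
  C-C: 1 × 352 = 352
  C-H: 6 × 407 = 2442
  C=C: 1 × 608 = 608
  F-F: 1 × 158 = 158
  Σ(broken) = 3560 kJ
Bonds formed (products):
  C-C: 2 × 352 = 704
  C-F: 2 × 467 = 934
  C-H: 6 × 407 = 2442
  Σ(formed) = 4080 kJ
ΔH = Σ(broken) − Σ(formed) = 3560 − 4080 = −520 kJ
For 3× the reaction as written: 3 × (−520) = −1560 kJ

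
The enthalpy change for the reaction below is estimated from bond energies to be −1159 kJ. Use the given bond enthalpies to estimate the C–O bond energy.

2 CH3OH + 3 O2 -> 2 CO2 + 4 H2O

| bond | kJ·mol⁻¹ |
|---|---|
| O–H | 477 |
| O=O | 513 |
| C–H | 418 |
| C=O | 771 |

Let D be the C–O bond energy.
Σ(broken) = 6×418 + 2×D + 2×477 + 3×513 = 5001 + 2D
Σ(formed) = 4×771 + 8×477 = 6900
ΔH = Σ(broken) − Σ(formed) = (5001 + 2D) − (6900) = −1899 + 2D
Setting this equal to −1159 kJ gives 2D = 740, so D = 370 kJ/mol.

D(C–O) ≈ 370 kJ/mol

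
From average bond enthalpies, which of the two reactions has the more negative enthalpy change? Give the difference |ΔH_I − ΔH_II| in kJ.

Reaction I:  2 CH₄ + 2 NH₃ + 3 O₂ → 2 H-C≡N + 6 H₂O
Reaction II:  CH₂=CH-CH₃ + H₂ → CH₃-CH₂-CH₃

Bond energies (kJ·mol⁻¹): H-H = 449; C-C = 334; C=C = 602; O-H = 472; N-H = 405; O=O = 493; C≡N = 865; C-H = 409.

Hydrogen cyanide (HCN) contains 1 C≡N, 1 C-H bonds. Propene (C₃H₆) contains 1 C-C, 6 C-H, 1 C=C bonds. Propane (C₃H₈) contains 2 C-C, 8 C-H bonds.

Reaction I:
  Bonds broken (reactants):
    C-H: 8 × 409 = 3272
    N-H: 6 × 405 = 2430
    O=O: 3 × 493 = 1479
    Σ(broken) = 7181 kJ
  Bonds formed (products):
    C≡N: 2 × 865 = 1730
    C-H: 2 × 409 = 818
    O-H: 12 × 472 = 5664
    Σ(formed) = 8212 kJ
  ΔH_I = 7181 − 8212 = −1031 kJ
Reaction II:
  Bonds broken (reactants):
    C-C: 1 × 334 = 334
    C-H: 6 × 409 = 2454
    C=C: 1 × 602 = 602
    H-H: 1 × 449 = 449
    Σ(broken) = 3839 kJ
  Bonds formed (products):
    C-C: 2 × 334 = 668
    C-H: 8 × 409 = 3272
    Σ(formed) = 3940 kJ
  ΔH_II = 3839 − 3940 = −101 kJ
ΔH_I − ΔH_II = −930 kJ, so reaction I has the more negative ΔH; |ΔH_I − ΔH_II| = 930 kJ.

Reaction I, by 930 kJ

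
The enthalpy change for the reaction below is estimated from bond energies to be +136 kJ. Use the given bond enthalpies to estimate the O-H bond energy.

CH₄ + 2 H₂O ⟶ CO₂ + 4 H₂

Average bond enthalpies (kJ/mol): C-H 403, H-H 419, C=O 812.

D(O-H) ≈ 456 kJ/mol

Let D be the O-H bond energy.
Σ(broken) = 4×403 + 4×D = 1612 + 4D
Σ(formed) = 2×812 + 4×419 = 3300
ΔH = Σ(broken) − Σ(formed) = (1612 + 4D) − (3300) = −1688 + 4D
Setting this equal to +136 kJ gives 4D = 1824, so D = 456 kJ/mol.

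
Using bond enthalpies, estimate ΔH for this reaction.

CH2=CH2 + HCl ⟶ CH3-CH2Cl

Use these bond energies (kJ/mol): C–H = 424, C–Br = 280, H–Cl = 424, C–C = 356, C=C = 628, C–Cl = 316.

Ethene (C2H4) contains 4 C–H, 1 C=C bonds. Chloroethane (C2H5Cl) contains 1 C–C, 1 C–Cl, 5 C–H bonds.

ΔH ≈ −44 kJ

Bonds broken (reactants):
  C–H: 4 × 424 = 1696
  C=C: 1 × 628 = 628
  H–Cl: 1 × 424 = 424
  Σ(broken) = 2748 kJ
Bonds formed (products):
  C–C: 1 × 356 = 356
  C–Cl: 1 × 316 = 316
  C–H: 5 × 424 = 2120
  Σ(formed) = 2792 kJ
ΔH = Σ(broken) − Σ(formed) = 2748 − 2792 = −44 kJ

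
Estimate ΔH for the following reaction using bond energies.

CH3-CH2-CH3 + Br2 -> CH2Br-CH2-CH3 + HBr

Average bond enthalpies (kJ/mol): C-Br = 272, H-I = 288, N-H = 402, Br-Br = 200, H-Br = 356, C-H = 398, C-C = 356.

ΔH ≈ −30 kJ

Bonds broken (reactants):
  Br-Br: 1 × 200 = 200
  C-C: 2 × 356 = 712
  C-H: 8 × 398 = 3184
  Σ(broken) = 4096 kJ
Bonds formed (products):
  C-Br: 1 × 272 = 272
  C-C: 2 × 356 = 712
  C-H: 7 × 398 = 2786
  H-Br: 1 × 356 = 356
  Σ(formed) = 4126 kJ
ΔH = Σ(broken) − Σ(formed) = 4096 − 4126 = −30 kJ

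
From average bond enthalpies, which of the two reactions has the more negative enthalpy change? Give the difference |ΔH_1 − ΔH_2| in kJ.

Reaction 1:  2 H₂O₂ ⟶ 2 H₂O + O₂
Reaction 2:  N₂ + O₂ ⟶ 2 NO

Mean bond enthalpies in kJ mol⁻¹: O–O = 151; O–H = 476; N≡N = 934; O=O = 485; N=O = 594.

Reaction 1:
  Bonds broken (reactants):
    O–H: 4 × 476 = 1904
    O–O: 2 × 151 = 302
    Σ(broken) = 2206 kJ
  Bonds formed (products):
    O–H: 4 × 476 = 1904
    O=O: 1 × 485 = 485
    Σ(formed) = 2389 kJ
  ΔH_1 = 2206 − 2389 = −183 kJ
Reaction 2:
  Bonds broken (reactants):
    N≡N: 1 × 934 = 934
    O=O: 1 × 485 = 485
    Σ(broken) = 1419 kJ
  Bonds formed (products):
    N=O: 2 × 594 = 1188
    Σ(formed) = 1188 kJ
  ΔH_2 = 1419 − 1188 = +231 kJ
ΔH_1 − ΔH_2 = −414 kJ, so reaction 1 has the more negative ΔH; |ΔH_1 − ΔH_2| = 414 kJ.

Reaction 1, by 414 kJ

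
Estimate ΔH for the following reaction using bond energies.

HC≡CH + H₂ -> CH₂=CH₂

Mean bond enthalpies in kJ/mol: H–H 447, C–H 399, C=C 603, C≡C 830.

Bonds broken (reactants):
  C≡C: 1 × 830 = 830
  C–H: 2 × 399 = 798
  H–H: 1 × 447 = 447
  Σ(broken) = 2075 kJ
Bonds formed (products):
  C–H: 4 × 399 = 1596
  C=C: 1 × 603 = 603
  Σ(formed) = 2199 kJ
ΔH = Σ(broken) − Σ(formed) = 2075 − 2199 = −124 kJ

ΔH ≈ −124 kJ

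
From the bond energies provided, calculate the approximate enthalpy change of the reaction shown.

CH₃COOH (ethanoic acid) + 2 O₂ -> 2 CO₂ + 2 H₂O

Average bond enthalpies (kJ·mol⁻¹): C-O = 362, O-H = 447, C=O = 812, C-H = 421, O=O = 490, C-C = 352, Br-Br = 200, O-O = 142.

ΔH ≈ −820 kJ

Bonds broken (reactants):
  C-C: 1 × 352 = 352
  C-H: 3 × 421 = 1263
  C-O: 1 × 362 = 362
  C=O: 1 × 812 = 812
  O-H: 1 × 447 = 447
  O=O: 2 × 490 = 980
  Σ(broken) = 4216 kJ
Bonds formed (products):
  C=O: 4 × 812 = 3248
  O-H: 4 × 447 = 1788
  Σ(formed) = 5036 kJ
ΔH = Σ(broken) − Σ(formed) = 4216 − 5036 = −820 kJ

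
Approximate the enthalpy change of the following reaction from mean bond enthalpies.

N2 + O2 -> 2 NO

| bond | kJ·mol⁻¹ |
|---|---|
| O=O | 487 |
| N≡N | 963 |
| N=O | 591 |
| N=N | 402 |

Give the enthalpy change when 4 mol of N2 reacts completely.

Bonds broken (reactants):
  N≡N: 1 × 963 = 963
  O=O: 1 × 487 = 487
  Σ(broken) = 1450 kJ
Bonds formed (products):
  N=O: 2 × 591 = 1182
  Σ(formed) = 1182 kJ
ΔH = Σ(broken) − Σ(formed) = 1450 − 1182 = +268 kJ
For 4× the reaction as written: 4 × (+268) = +1072 kJ

ΔH = +1072 kJ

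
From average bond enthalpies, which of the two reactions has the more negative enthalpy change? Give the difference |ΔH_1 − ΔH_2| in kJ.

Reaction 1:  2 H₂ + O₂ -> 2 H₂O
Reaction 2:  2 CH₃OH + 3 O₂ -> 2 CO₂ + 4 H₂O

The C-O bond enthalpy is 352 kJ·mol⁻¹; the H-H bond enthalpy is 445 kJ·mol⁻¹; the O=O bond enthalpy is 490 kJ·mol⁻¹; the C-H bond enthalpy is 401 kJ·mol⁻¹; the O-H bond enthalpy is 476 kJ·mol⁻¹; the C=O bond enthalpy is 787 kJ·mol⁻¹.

Reaction 1:
  Bonds broken (reactants):
    H-H: 2 × 445 = 890
    O=O: 1 × 490 = 490
    Σ(broken) = 1380 kJ
  Bonds formed (products):
    O-H: 4 × 476 = 1904
    Σ(formed) = 1904 kJ
  ΔH_1 = 1380 − 1904 = −524 kJ
Reaction 2:
  Bonds broken (reactants):
    C-H: 6 × 401 = 2406
    C-O: 2 × 352 = 704
    O-H: 2 × 476 = 952
    O=O: 3 × 490 = 1470
    Σ(broken) = 5532 kJ
  Bonds formed (products):
    C=O: 4 × 787 = 3148
    O-H: 8 × 476 = 3808
    Σ(formed) = 6956 kJ
  ΔH_2 = 5532 − 6956 = −1424 kJ
ΔH_1 − ΔH_2 = +900 kJ, so reaction 2 has the more negative ΔH; |ΔH_1 − ΔH_2| = 900 kJ.

Reaction 2, by 900 kJ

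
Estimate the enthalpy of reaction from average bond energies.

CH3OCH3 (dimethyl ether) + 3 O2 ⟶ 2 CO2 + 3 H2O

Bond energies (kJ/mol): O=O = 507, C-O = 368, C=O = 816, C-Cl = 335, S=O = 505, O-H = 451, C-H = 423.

Bonds broken (reactants):
  C-H: 6 × 423 = 2538
  C-O: 2 × 368 = 736
  O=O: 3 × 507 = 1521
  Σ(broken) = 4795 kJ
Bonds formed (products):
  C=O: 4 × 816 = 3264
  O-H: 6 × 451 = 2706
  Σ(formed) = 5970 kJ
ΔH = Σ(broken) − Σ(formed) = 4795 − 5970 = −1175 kJ

ΔH ≈ −1175 kJ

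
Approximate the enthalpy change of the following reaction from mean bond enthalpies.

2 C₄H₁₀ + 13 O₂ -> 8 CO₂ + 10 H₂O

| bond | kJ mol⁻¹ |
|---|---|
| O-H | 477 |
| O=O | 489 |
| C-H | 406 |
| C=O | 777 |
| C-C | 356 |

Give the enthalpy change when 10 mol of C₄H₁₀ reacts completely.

ΔH = −26795 kJ

Bonds broken (reactants):
  C-C: 6 × 356 = 2136
  C-H: 20 × 406 = 8120
  O=O: 13 × 489 = 6357
  Σ(broken) = 16613 kJ
Bonds formed (products):
  C=O: 16 × 777 = 12432
  O-H: 20 × 477 = 9540
  Σ(formed) = 21972 kJ
ΔH = Σ(broken) − Σ(formed) = 16613 − 21972 = −5359 kJ
For 5× the reaction as written: 5 × (−5359) = −26795 kJ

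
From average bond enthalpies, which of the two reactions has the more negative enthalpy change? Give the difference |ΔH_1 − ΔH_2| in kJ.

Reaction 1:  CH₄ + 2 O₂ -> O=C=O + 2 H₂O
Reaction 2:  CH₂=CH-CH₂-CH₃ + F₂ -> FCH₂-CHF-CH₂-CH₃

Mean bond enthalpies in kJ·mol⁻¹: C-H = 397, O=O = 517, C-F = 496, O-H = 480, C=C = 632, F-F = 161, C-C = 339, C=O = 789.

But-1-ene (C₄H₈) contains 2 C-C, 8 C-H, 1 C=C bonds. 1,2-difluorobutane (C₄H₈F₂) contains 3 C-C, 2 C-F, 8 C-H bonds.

Reaction 1, by 338 kJ

Reaction 1:
  Bonds broken (reactants):
    C-H: 4 × 397 = 1588
    O=O: 2 × 517 = 1034
    Σ(broken) = 2622 kJ
  Bonds formed (products):
    C=O: 2 × 789 = 1578
    O-H: 4 × 480 = 1920
    Σ(formed) = 3498 kJ
  ΔH_1 = 2622 − 3498 = −876 kJ
Reaction 2:
  Bonds broken (reactants):
    C-C: 2 × 339 = 678
    C-H: 8 × 397 = 3176
    C=C: 1 × 632 = 632
    F-F: 1 × 161 = 161
    Σ(broken) = 4647 kJ
  Bonds formed (products):
    C-C: 3 × 339 = 1017
    C-F: 2 × 496 = 992
    C-H: 8 × 397 = 3176
    Σ(formed) = 5185 kJ
  ΔH_2 = 4647 − 5185 = −538 kJ
ΔH_1 − ΔH_2 = −338 kJ, so reaction 1 has the more negative ΔH; |ΔH_1 − ΔH_2| = 338 kJ.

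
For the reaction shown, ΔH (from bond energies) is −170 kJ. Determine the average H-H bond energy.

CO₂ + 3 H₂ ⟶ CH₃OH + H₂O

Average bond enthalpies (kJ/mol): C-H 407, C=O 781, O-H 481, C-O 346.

D(H-H) ≈ 426 kJ/mol

Let D be the H-H bond energy.
Σ(broken) = 2×781 + 3×D = 1562 + 3D
Σ(formed) = 3×407 + 1×346 + 3×481 = 3010
ΔH = Σ(broken) − Σ(formed) = (1562 + 3D) − (3010) = −1448 + 3D
Setting this equal to −170 kJ gives 3D = 1278, so D = 426 kJ/mol.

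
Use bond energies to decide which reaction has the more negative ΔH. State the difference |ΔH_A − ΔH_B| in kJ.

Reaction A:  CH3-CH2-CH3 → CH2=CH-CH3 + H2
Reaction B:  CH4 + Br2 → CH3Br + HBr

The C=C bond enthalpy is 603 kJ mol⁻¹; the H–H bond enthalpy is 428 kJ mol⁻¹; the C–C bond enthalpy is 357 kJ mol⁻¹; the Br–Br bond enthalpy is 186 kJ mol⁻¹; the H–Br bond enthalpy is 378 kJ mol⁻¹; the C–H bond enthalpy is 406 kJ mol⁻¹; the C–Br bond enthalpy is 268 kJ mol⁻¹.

Reaction A:
  Bonds broken (reactants):
    C–C: 2 × 357 = 714
    C–H: 8 × 406 = 3248
    Σ(broken) = 3962 kJ
  Bonds formed (products):
    C–C: 1 × 357 = 357
    C–H: 6 × 406 = 2436
    C=C: 1 × 603 = 603
    H–H: 1 × 428 = 428
    Σ(formed) = 3824 kJ
  ΔH_A = 3962 − 3824 = +138 kJ
Reaction B:
  Bonds broken (reactants):
    Br–Br: 1 × 186 = 186
    C–H: 4 × 406 = 1624
    Σ(broken) = 1810 kJ
  Bonds formed (products):
    C–Br: 1 × 268 = 268
    C–H: 3 × 406 = 1218
    H–Br: 1 × 378 = 378
    Σ(formed) = 1864 kJ
  ΔH_B = 1810 − 1864 = −54 kJ
ΔH_A − ΔH_B = +192 kJ, so reaction B has the more negative ΔH; |ΔH_A − ΔH_B| = 192 kJ.

Reaction B, by 192 kJ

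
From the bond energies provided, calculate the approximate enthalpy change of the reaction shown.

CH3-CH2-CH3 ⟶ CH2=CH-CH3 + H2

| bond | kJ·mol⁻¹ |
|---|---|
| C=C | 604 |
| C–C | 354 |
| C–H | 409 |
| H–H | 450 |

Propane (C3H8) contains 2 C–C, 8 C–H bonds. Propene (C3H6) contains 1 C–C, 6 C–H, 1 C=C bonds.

ΔH ≈ +118 kJ

Bonds broken (reactants):
  C–C: 2 × 354 = 708
  C–H: 8 × 409 = 3272
  Σ(broken) = 3980 kJ
Bonds formed (products):
  C–C: 1 × 354 = 354
  C–H: 6 × 409 = 2454
  C=C: 1 × 604 = 604
  H–H: 1 × 450 = 450
  Σ(formed) = 3862 kJ
ΔH = Σ(broken) − Σ(formed) = 3980 − 3862 = +118 kJ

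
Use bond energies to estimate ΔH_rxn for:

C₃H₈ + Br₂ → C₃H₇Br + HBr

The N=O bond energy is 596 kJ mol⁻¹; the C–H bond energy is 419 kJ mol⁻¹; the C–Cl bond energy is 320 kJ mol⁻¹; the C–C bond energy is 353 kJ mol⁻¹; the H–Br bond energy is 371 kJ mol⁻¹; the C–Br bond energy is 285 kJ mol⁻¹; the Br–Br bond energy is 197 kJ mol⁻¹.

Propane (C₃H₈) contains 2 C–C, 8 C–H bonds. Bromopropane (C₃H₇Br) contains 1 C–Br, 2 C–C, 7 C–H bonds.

ΔH ≈ −40 kJ

Bonds broken (reactants):
  Br–Br: 1 × 197 = 197
  C–C: 2 × 353 = 706
  C–H: 8 × 419 = 3352
  Σ(broken) = 4255 kJ
Bonds formed (products):
  C–Br: 1 × 285 = 285
  C–C: 2 × 353 = 706
  C–H: 7 × 419 = 2933
  H–Br: 1 × 371 = 371
  Σ(formed) = 4295 kJ
ΔH = Σ(broken) − Σ(formed) = 4255 − 4295 = −40 kJ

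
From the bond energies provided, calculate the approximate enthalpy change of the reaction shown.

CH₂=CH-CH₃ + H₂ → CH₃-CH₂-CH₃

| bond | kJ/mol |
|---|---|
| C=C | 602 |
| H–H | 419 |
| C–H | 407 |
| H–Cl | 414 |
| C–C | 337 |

Bonds broken (reactants):
  C–C: 1 × 337 = 337
  C–H: 6 × 407 = 2442
  C=C: 1 × 602 = 602
  H–H: 1 × 419 = 419
  Σ(broken) = 3800 kJ
Bonds formed (products):
  C–C: 2 × 337 = 674
  C–H: 8 × 407 = 3256
  Σ(formed) = 3930 kJ
ΔH = Σ(broken) − Σ(formed) = 3800 − 3930 = −130 kJ

ΔH ≈ −130 kJ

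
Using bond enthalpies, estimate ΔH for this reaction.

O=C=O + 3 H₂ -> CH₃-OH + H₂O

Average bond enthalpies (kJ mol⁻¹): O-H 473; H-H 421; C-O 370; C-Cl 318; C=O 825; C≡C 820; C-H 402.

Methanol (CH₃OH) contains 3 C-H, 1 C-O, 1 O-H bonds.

ΔH ≈ −82 kJ

Bonds broken (reactants):
  C=O: 2 × 825 = 1650
  H-H: 3 × 421 = 1263
  Σ(broken) = 2913 kJ
Bonds formed (products):
  C-H: 3 × 402 = 1206
  C-O: 1 × 370 = 370
  O-H: 3 × 473 = 1419
  Σ(formed) = 2995 kJ
ΔH = Σ(broken) − Σ(formed) = 2913 − 2995 = −82 kJ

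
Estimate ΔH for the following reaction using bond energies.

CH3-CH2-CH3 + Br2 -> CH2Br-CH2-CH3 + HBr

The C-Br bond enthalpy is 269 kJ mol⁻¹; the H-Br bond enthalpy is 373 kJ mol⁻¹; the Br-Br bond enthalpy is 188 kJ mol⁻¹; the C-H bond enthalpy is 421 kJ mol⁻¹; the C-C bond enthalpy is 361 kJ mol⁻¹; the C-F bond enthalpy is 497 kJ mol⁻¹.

ΔH ≈ −33 kJ

Bonds broken (reactants):
  Br-Br: 1 × 188 = 188
  C-C: 2 × 361 = 722
  C-H: 8 × 421 = 3368
  Σ(broken) = 4278 kJ
Bonds formed (products):
  C-Br: 1 × 269 = 269
  C-C: 2 × 361 = 722
  C-H: 7 × 421 = 2947
  H-Br: 1 × 373 = 373
  Σ(formed) = 4311 kJ
ΔH = Σ(broken) − Σ(formed) = 4278 − 4311 = −33 kJ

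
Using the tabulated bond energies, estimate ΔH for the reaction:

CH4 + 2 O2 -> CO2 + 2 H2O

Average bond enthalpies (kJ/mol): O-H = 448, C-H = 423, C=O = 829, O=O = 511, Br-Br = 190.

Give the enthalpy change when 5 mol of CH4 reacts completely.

ΔH = −3680 kJ

Bonds broken (reactants):
  C-H: 4 × 423 = 1692
  O=O: 2 × 511 = 1022
  Σ(broken) = 2714 kJ
Bonds formed (products):
  C=O: 2 × 829 = 1658
  O-H: 4 × 448 = 1792
  Σ(formed) = 3450 kJ
ΔH = Σ(broken) − Σ(formed) = 2714 − 3450 = −736 kJ
For 5× the reaction as written: 5 × (−736) = −3680 kJ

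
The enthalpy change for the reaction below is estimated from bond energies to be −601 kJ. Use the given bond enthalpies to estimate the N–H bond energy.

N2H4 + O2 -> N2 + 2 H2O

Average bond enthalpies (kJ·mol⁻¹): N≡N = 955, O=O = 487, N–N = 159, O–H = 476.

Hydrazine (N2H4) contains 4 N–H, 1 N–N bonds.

D(N–H) ≈ 403 kJ/mol

Let D be the N–H bond energy.
Σ(broken) = 4×D + 1×159 + 1×487 = 646 + 4D
Σ(formed) = 1×955 + 4×476 = 2859
ΔH = Σ(broken) − Σ(formed) = (646 + 4D) − (2859) = −2213 + 4D
Setting this equal to −601 kJ gives 4D = 1612, so D = 403 kJ/mol.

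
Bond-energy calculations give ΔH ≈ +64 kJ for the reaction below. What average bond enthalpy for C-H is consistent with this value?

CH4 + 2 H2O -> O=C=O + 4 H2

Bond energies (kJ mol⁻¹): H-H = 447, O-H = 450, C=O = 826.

D(C-H) ≈ 426 kJ/mol

Let D be the C-H bond energy.
Σ(broken) = 4×D + 4×450 = 1800 + 4D
Σ(formed) = 2×826 + 4×447 = 3440
ΔH = Σ(broken) − Σ(formed) = (1800 + 4D) − (3440) = −1640 + 4D
Setting this equal to +64 kJ gives 4D = 1704, so D = 426 kJ/mol.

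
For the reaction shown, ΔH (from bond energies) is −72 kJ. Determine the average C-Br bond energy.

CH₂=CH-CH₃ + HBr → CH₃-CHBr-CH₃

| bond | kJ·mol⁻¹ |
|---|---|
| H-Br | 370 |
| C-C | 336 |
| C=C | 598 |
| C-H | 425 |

D(C-Br) ≈ 279 kJ/mol

Let D be the C-Br bond energy.
Σ(broken) = 1×336 + 6×425 + 1×598 + 1×370 = 3854
Σ(formed) = 1×D + 2×336 + 7×425 = 3647 + D
ΔH = Σ(broken) − Σ(formed) = (3854) − (3647 + D) = +207 − D
Setting this equal to −72 kJ gives D = 279 kJ/mol.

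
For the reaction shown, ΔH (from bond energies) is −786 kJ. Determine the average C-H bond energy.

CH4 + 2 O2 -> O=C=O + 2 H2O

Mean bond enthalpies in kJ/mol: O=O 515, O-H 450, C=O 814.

Let D be the C-H bond energy.
Σ(broken) = 4×D + 2×515 = 1030 + 4D
Σ(formed) = 2×814 + 4×450 = 3428
ΔH = Σ(broken) − Σ(formed) = (1030 + 4D) − (3428) = −2398 + 4D
Setting this equal to −786 kJ gives 4D = 1612, so D = 403 kJ/mol.

D(C-H) ≈ 403 kJ/mol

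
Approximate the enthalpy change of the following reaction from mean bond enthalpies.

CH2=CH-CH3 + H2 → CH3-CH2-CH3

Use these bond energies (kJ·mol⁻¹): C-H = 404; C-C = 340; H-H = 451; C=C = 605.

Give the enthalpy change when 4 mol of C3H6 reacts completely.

Bonds broken (reactants):
  C-C: 1 × 340 = 340
  C-H: 6 × 404 = 2424
  C=C: 1 × 605 = 605
  H-H: 1 × 451 = 451
  Σ(broken) = 3820 kJ
Bonds formed (products):
  C-C: 2 × 340 = 680
  C-H: 8 × 404 = 3232
  Σ(formed) = 3912 kJ
ΔH = Σ(broken) − Σ(formed) = 3820 − 3912 = −92 kJ
For 4× the reaction as written: 4 × (−92) = −368 kJ

ΔH = −368 kJ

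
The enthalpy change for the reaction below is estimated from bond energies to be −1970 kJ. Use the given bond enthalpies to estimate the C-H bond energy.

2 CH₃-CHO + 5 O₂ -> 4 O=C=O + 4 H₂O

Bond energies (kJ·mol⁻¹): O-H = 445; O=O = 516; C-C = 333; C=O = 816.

D(C-H) ≈ 405 kJ/mol

Let D be the C-H bond energy.
Σ(broken) = 2×333 + 8×D + 2×816 + 5×516 = 4878 + 8D
Σ(formed) = 8×816 + 8×445 = 10088
ΔH = Σ(broken) − Σ(formed) = (4878 + 8D) − (10088) = −5210 + 8D
Setting this equal to −1970 kJ gives 8D = 3240, so D = 405 kJ/mol.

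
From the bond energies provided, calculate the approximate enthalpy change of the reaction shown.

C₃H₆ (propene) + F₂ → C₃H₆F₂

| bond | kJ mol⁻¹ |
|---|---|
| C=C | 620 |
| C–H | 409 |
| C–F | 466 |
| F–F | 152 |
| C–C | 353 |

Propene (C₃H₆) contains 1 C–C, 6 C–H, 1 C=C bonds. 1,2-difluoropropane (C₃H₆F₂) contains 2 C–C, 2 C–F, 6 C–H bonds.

ΔH ≈ −513 kJ

Bonds broken (reactants):
  C–C: 1 × 353 = 353
  C–H: 6 × 409 = 2454
  C=C: 1 × 620 = 620
  F–F: 1 × 152 = 152
  Σ(broken) = 3579 kJ
Bonds formed (products):
  C–C: 2 × 353 = 706
  C–F: 2 × 466 = 932
  C–H: 6 × 409 = 2454
  Σ(formed) = 4092 kJ
ΔH = Σ(broken) − Σ(formed) = 3579 − 4092 = −513 kJ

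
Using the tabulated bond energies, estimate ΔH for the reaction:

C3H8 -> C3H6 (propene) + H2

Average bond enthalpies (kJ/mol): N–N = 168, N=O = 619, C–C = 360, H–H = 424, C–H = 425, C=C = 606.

Bonds broken (reactants):
  C–C: 2 × 360 = 720
  C–H: 8 × 425 = 3400
  Σ(broken) = 4120 kJ
Bonds formed (products):
  C–C: 1 × 360 = 360
  C–H: 6 × 425 = 2550
  C=C: 1 × 606 = 606
  H–H: 1 × 424 = 424
  Σ(formed) = 3940 kJ
ΔH = Σ(broken) − Σ(formed) = 4120 − 3940 = +180 kJ

ΔH ≈ +180 kJ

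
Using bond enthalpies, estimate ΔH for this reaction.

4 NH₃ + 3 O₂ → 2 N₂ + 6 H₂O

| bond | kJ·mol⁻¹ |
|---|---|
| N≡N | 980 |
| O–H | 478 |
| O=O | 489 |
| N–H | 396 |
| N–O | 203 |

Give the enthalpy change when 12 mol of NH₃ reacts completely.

ΔH = −4431 kJ

Bonds broken (reactants):
  N–H: 12 × 396 = 4752
  O=O: 3 × 489 = 1467
  Σ(broken) = 6219 kJ
Bonds formed (products):
  N≡N: 2 × 980 = 1960
  O–H: 12 × 478 = 5736
  Σ(formed) = 7696 kJ
ΔH = Σ(broken) − Σ(formed) = 6219 − 7696 = −1477 kJ
For 3× the reaction as written: 3 × (−1477) = −4431 kJ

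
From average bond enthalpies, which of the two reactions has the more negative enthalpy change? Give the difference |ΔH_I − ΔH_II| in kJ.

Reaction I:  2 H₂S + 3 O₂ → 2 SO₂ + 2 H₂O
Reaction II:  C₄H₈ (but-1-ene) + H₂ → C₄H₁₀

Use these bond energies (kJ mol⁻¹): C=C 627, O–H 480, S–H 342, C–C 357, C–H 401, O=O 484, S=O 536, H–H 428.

Reaction I:
  Bonds broken (reactants):
    O=O: 3 × 484 = 1452
    S–H: 4 × 342 = 1368
    Σ(broken) = 2820 kJ
  Bonds formed (products):
    O–H: 4 × 480 = 1920
    S=O: 4 × 536 = 2144
    Σ(formed) = 4064 kJ
  ΔH_I = 2820 − 4064 = −1244 kJ
Reaction II:
  Bonds broken (reactants):
    C–C: 2 × 357 = 714
    C–H: 8 × 401 = 3208
    C=C: 1 × 627 = 627
    H–H: 1 × 428 = 428
    Σ(broken) = 4977 kJ
  Bonds formed (products):
    C–C: 3 × 357 = 1071
    C–H: 10 × 401 = 4010
    Σ(formed) = 5081 kJ
  ΔH_II = 4977 − 5081 = −104 kJ
ΔH_I − ΔH_II = −1140 kJ, so reaction I has the more negative ΔH; |ΔH_I − ΔH_II| = 1140 kJ.

Reaction I, by 1140 kJ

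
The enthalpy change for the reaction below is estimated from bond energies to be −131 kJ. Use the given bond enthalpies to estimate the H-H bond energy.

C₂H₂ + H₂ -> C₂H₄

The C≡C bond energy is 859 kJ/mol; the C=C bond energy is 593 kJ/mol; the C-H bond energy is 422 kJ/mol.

Let D be the H-H bond energy.
Σ(broken) = 1×859 + 2×422 + 1×D = 1703 + D
Σ(formed) = 4×422 + 1×593 = 2281
ΔH = Σ(broken) − Σ(formed) = (1703 + D) − (2281) = −578 + D
Setting this equal to −131 kJ gives D = 447 kJ/mol.

D(H-H) ≈ 447 kJ/mol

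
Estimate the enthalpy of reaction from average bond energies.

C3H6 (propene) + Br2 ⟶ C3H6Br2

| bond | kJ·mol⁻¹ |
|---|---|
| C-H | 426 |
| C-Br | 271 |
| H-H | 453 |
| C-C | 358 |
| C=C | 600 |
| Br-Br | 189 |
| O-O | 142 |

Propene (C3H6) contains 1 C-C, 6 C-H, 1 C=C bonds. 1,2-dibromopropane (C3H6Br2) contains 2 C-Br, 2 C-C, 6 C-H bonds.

Bonds broken (reactants):
  Br-Br: 1 × 189 = 189
  C-C: 1 × 358 = 358
  C-H: 6 × 426 = 2556
  C=C: 1 × 600 = 600
  Σ(broken) = 3703 kJ
Bonds formed (products):
  C-Br: 2 × 271 = 542
  C-C: 2 × 358 = 716
  C-H: 6 × 426 = 2556
  Σ(formed) = 3814 kJ
ΔH = Σ(broken) − Σ(formed) = 3703 − 3814 = −111 kJ

ΔH ≈ −111 kJ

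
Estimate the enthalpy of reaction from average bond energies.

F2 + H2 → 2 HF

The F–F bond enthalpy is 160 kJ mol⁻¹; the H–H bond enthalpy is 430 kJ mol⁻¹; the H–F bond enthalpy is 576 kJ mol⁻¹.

Bonds broken (reactants):
  F–F: 1 × 160 = 160
  H–H: 1 × 430 = 430
  Σ(broken) = 590 kJ
Bonds formed (products):
  H–F: 2 × 576 = 1152
  Σ(formed) = 1152 kJ
ΔH = Σ(broken) − Σ(formed) = 590 − 1152 = −562 kJ

ΔH ≈ −562 kJ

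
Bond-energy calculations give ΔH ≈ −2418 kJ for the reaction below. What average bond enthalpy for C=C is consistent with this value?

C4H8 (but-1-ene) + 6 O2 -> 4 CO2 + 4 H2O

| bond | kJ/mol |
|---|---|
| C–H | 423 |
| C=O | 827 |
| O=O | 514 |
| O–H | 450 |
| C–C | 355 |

Let D be the C=C bond energy.
Σ(broken) = 2×355 + 8×423 + 1×D + 6×514 = 7178 + D
Σ(formed) = 8×827 + 8×450 = 10216
ΔH = Σ(broken) − Σ(formed) = (7178 + D) − (10216) = −3038 + D
Setting this equal to −2418 kJ gives D = 620 kJ/mol.

D(C=C) ≈ 620 kJ/mol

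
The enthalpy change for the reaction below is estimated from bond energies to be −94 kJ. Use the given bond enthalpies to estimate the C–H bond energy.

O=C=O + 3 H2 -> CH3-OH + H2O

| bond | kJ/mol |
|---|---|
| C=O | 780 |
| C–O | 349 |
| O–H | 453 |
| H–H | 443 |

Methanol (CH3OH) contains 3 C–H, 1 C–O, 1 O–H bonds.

Let D be the C–H bond energy.
Σ(broken) = 2×780 + 3×443 = 2889
Σ(formed) = 3×D + 1×349 + 3×453 = 1708 + 3D
ΔH = Σ(broken) − Σ(formed) = (2889) − (1708 + 3D) = +1181 − 3D
Setting this equal to −94 kJ gives 3D = 1275, so D = 425 kJ/mol.

D(C–H) ≈ 425 kJ/mol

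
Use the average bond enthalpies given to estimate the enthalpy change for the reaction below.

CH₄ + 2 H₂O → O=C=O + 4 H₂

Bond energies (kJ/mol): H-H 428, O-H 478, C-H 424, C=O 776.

ΔH ≈ +344 kJ

Bonds broken (reactants):
  C-H: 4 × 424 = 1696
  O-H: 4 × 478 = 1912
  Σ(broken) = 3608 kJ
Bonds formed (products):
  C=O: 2 × 776 = 1552
  H-H: 4 × 428 = 1712
  Σ(formed) = 3264 kJ
ΔH = Σ(broken) − Σ(formed) = 3608 − 3264 = +344 kJ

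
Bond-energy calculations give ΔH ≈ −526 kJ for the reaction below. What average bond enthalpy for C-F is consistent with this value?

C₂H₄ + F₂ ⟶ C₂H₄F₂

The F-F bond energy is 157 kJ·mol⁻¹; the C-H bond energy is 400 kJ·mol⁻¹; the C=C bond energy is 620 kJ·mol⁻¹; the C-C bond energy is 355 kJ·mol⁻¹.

Let D be the C-F bond energy.
Σ(broken) = 4×400 + 1×620 + 1×157 = 2377
Σ(formed) = 1×355 + 2×D + 4×400 = 1955 + 2D
ΔH = Σ(broken) − Σ(formed) = (2377) − (1955 + 2D) = +422 − 2D
Setting this equal to −526 kJ gives 2D = 948, so D = 474 kJ/mol.

D(C-F) ≈ 474 kJ/mol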